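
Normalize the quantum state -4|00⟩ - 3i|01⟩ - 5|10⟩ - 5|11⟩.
-0.4619|00⟩ - 0.3464i|01⟩ - 1/√3|10⟩ - 1/√3|11⟩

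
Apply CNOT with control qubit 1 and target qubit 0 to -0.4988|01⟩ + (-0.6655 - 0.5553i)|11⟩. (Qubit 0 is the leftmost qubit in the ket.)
(-0.6655 - 0.5553i)|01⟩ - 0.4988|11⟩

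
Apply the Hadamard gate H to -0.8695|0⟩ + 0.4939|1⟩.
-0.2656|0⟩ - 0.9641|1⟩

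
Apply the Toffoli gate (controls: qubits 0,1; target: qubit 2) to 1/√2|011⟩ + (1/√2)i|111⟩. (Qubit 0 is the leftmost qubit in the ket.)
1/√2|011⟩ + (1/√2)i|110⟩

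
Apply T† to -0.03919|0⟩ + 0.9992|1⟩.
-0.03919|0⟩ + (0.7065 - 0.7065i)|1⟩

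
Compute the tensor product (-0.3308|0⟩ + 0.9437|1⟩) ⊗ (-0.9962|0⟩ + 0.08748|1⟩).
0.3295|00⟩ - 0.02894|01⟩ - 0.9401|10⟩ + 0.08255|11⟩

amp(|b₁b₂…⟩) = product of the factor amplitudes for bits b₁, b₂, …; only kets whose every factor amplitude is nonzero survive.
|00⟩: (-0.3308)(-0.9962) = 0.3295
|01⟩: (-0.3308)(0.08748) = -0.02894
|10⟩: (0.9437)(-0.9962) = -0.9401
|11⟩: (0.9437)(0.08748) = 0.08255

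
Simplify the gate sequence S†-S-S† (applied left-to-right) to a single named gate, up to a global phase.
S†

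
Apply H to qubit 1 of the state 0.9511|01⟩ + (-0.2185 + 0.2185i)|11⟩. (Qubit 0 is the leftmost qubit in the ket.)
0.6725|00⟩ - 0.6725|01⟩ + (-0.1545 + 0.1545i)|10⟩ + (0.1545 - 0.1545i)|11⟩

H on qubit 1 mixes each pair of kets that differ only in qubit 1: amplitudes (a, b) of (|…0…⟩, |…1…⟩) become ((a + b)/√2, (a − b)/√2). Kets absent from the input have amplitude 0.
(|00⟩, |01⟩): (a, b) = (0, 0.9511) → (0.6725, -0.6725)
(|10⟩, |11⟩): (a, b) = (0, (-0.2185 + 0.2185i)) → ((-0.1545 + 0.1545i), (0.1545 - 0.1545i))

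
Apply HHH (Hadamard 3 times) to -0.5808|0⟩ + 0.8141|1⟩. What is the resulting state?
0.165|0⟩ - 0.9863|1⟩

H² = I, so H^3 = H: a single Hadamard. With (a, b) = (-0.5808, 0.8141), H gives ((a + b)/√2, (a − b)/√2) = (0.165, -0.9863).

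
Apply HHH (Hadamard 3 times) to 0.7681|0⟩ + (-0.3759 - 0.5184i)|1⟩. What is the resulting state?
(0.2773 - 0.3666i)|0⟩ + (0.8089 + 0.3666i)|1⟩

H² = I, so H^3 = H: a single Hadamard. With (a, b) = (0.7681, (-0.3759 - 0.5184i)), H gives ((a + b)/√2, (a − b)/√2) = ((0.2773 - 0.3666i), (0.8089 + 0.3666i)).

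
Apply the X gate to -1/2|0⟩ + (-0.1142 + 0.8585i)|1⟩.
(-0.1142 + 0.8585i)|0⟩ - 1/2|1⟩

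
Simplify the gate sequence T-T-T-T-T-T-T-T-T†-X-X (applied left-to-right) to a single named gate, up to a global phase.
T†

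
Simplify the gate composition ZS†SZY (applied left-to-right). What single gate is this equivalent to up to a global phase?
Y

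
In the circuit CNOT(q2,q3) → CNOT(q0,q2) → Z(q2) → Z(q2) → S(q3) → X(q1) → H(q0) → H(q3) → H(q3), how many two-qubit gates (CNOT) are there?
2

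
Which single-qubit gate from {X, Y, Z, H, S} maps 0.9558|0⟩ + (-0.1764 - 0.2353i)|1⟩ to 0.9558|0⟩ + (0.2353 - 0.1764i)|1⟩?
S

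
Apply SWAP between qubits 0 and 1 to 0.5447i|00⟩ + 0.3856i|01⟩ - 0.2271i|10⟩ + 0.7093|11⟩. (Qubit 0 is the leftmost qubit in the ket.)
0.5447i|00⟩ - 0.2271i|01⟩ + 0.3856i|10⟩ + 0.7093|11⟩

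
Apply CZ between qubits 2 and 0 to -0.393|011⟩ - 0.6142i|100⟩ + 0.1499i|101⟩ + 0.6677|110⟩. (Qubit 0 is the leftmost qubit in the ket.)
-0.393|011⟩ - 0.6142i|100⟩ - 0.1499i|101⟩ + 0.6677|110⟩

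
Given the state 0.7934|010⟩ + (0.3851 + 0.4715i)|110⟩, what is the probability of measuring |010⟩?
0.6295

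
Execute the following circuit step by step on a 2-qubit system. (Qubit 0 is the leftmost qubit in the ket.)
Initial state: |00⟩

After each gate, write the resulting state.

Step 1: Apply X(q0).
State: |10⟩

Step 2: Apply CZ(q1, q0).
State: |10⟩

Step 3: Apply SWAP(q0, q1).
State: |01⟩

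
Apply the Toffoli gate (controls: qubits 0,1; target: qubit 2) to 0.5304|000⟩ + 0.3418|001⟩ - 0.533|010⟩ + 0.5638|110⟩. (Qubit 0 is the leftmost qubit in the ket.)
0.5304|000⟩ + 0.3418|001⟩ - 0.533|010⟩ + 0.5638|111⟩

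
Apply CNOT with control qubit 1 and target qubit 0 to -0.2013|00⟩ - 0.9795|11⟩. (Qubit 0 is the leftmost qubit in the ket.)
-0.2013|00⟩ - 0.9795|01⟩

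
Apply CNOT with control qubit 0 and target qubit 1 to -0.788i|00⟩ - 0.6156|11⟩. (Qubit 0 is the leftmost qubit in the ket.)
-0.788i|00⟩ - 0.6156|10⟩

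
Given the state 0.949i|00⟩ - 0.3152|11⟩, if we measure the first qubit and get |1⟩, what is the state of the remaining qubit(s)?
-|1⟩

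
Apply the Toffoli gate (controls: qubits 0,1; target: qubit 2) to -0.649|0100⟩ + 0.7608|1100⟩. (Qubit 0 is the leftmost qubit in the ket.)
-0.649|0100⟩ + 0.7608|1110⟩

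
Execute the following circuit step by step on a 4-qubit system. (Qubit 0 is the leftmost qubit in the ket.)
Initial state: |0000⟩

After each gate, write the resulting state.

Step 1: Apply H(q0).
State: 1/√2|0000⟩ + 1/√2|1000⟩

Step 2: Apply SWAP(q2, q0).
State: 1/√2|0000⟩ + 1/√2|0010⟩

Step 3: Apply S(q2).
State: 1/√2|0000⟩ + (1/√2)i|0010⟩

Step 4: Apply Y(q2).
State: 1/√2|0000⟩ + (1/√2)i|0010⟩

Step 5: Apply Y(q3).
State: (1/√2)i|0001⟩ - 1/√2|0011⟩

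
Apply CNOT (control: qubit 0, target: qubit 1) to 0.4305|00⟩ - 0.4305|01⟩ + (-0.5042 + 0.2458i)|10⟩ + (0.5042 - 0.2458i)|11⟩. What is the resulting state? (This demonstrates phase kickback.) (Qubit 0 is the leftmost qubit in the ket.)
0.4305|00⟩ - 0.4305|01⟩ + (0.5042 - 0.2458i)|10⟩ + (-0.5042 + 0.2458i)|11⟩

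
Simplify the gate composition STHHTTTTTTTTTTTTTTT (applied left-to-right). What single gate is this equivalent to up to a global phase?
S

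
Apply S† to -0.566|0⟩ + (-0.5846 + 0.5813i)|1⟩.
-0.566|0⟩ + (0.5813 + 0.5846i)|1⟩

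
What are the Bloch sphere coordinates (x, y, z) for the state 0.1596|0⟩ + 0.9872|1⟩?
(0.3151, 0, -0.9491)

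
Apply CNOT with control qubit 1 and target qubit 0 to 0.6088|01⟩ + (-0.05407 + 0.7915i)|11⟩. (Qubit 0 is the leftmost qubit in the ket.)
(-0.05407 + 0.7915i)|01⟩ + 0.6088|11⟩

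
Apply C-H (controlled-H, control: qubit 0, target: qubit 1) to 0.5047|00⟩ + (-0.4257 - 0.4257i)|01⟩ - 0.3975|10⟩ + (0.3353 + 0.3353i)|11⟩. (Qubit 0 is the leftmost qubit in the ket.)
0.5047|00⟩ + (-0.4257 - 0.4257i)|01⟩ + (-0.04398 + 0.2371i)|10⟩ + (-0.5182 - 0.2371i)|11⟩

C-H leaves the control-|0⟩ kets |00⟩, |01⟩ unchanged and applies H to qubit 1 on the control-|1⟩ pair (|10⟩, |11⟩).
H = [[1/√2, 1/√2], [1/√2, -1/√2]].
With a = amp(|10⟩) = -0.3975 and b = amp(|11⟩) = (0.3353 + 0.3353i):
new amp(|10⟩) = (1/√2)·a + (1/√2)·b = (-0.04398 + 0.2371i)
new amp(|11⟩) = (1/√2)·a + (-1/√2)·b = (-0.5182 - 0.2371i)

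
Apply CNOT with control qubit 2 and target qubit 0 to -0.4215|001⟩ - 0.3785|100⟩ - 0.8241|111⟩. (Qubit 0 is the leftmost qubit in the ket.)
-0.8241|011⟩ - 0.3785|100⟩ - 0.4215|101⟩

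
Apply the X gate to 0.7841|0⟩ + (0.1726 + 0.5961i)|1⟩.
(0.1726 + 0.5961i)|0⟩ + 0.7841|1⟩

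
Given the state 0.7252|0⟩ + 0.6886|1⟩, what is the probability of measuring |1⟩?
0.4742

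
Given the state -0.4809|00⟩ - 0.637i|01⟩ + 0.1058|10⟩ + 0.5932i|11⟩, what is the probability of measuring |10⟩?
0.01119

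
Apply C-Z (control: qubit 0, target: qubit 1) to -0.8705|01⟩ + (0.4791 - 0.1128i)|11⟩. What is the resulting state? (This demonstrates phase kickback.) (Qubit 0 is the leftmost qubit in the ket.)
-0.8705|01⟩ + (-0.4791 + 0.1128i)|11⟩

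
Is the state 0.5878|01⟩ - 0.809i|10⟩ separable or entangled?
Entangled

Writing the state as a|00⟩ + b|01⟩ + c|10⟩ + d|11⟩, it is a product state iff ad − bc = 0.
Here (a, b, c, d) = (0, 0.5878, -0.809i, 0): ad − bc = (0)(0) − (0.5878)(-0.809i) = 0.4755i ≠ 0, so the state is entangled.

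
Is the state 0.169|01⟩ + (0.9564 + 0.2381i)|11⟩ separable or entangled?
Separable

Writing the state as a|00⟩ + b|01⟩ + c|10⟩ + d|11⟩, it is a product state iff ad − bc = 0.
Here (a, b, c, d) = (0, 0.169, 0, (0.9564 + 0.2381i)): ad − bc = (0)(0.9564 + 0.2381i) − (0.169)(0) = 0, so the state is separable.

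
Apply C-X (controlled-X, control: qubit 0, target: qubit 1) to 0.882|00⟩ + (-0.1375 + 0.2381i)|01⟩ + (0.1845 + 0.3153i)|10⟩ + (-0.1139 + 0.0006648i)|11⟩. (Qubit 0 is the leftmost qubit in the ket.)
0.882|00⟩ + (-0.1375 + 0.2381i)|01⟩ + (-0.1139 + 0.0006648i)|10⟩ + (0.1845 + 0.3153i)|11⟩

C-X leaves the control-|0⟩ kets |00⟩, |01⟩ unchanged and applies X to qubit 1 on the control-|1⟩ pair (|10⟩, |11⟩).
X = [[0, 1], [1, 0]].
With a = amp(|10⟩) = (0.1845 + 0.3153i) and b = amp(|11⟩) = (-0.1139 + 0.0006648i):
new amp(|10⟩) = (1)·b = (-0.1139 + 0.0006648i)
new amp(|11⟩) = (1)·a = (0.1845 + 0.3153i)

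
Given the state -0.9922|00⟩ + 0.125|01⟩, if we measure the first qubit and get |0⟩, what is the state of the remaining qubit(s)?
-0.9922|0⟩ + 0.125|1⟩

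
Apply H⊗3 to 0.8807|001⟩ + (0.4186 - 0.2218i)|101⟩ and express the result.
(0.4594 - 0.07842i)|000⟩ + (-0.4594 + 0.07842i)|001⟩ + (0.4594 - 0.07842i)|010⟩ + (-0.4594 + 0.07842i)|011⟩ + (0.1634 + 0.07842i)|100⟩ + (-0.1634 - 0.07842i)|101⟩ + (0.1634 + 0.07842i)|110⟩ + (-0.1634 - 0.07842i)|111⟩

H⊗3 gives amp(|y⟩) = (1/2√2) Σ_x (−1)^(x·y) amp(|x⟩), where x·y is the number of positions in which both x and y have a 1.
|000⟩: (0.8807 + (0.4186 - 0.2218i))/(2√2) = (0.4594 - 0.07842i)
|001⟩: (-0.8807 - (0.4186 - 0.2218i))/(2√2) = (-0.4594 + 0.07842i)
|010⟩: (0.8807 + (0.4186 - 0.2218i))/(2√2) = (0.4594 - 0.07842i)
|011⟩: (-0.8807 - (0.4186 - 0.2218i))/(2√2) = (-0.4594 + 0.07842i)
|100⟩: (0.8807 - (0.4186 - 0.2218i))/(2√2) = (0.1634 + 0.07842i)
|101⟩: (-0.8807 + (0.4186 - 0.2218i))/(2√2) = (-0.1634 - 0.07842i)
|110⟩: (0.8807 - (0.4186 - 0.2218i))/(2√2) = (0.1634 + 0.07842i)
|111⟩: (-0.8807 + (0.4186 - 0.2218i))/(2√2) = (-0.1634 - 0.07842i)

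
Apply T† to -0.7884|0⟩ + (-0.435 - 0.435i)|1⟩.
-0.7884|0⟩ - 0.6152|1⟩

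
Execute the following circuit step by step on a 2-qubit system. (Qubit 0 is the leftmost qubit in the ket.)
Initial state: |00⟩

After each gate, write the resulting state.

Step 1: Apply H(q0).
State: 1/√2|00⟩ + 1/√2|10⟩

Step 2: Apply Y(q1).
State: (1/√2)i|01⟩ + (1/√2)i|11⟩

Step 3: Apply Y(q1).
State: 1/√2|00⟩ + 1/√2|10⟩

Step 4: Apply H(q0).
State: |00⟩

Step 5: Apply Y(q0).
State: i|10⟩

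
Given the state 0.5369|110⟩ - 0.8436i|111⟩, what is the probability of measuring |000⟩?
0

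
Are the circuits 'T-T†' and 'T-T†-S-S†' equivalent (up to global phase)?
Yes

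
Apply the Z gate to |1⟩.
-|1⟩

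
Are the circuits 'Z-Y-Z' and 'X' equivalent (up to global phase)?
No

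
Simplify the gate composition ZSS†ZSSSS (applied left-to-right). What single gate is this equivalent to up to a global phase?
I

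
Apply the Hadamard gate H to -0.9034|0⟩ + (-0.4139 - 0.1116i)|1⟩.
(-0.9315 - 0.07891i)|0⟩ + (-0.3461 + 0.07891i)|1⟩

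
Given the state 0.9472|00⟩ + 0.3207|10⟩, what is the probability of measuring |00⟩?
0.8972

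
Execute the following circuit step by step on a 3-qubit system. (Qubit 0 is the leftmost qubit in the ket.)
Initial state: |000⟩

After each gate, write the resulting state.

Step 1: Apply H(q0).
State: 1/√2|000⟩ + 1/√2|100⟩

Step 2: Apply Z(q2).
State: 1/√2|000⟩ + 1/√2|100⟩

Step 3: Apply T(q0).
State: 1/√2|000⟩ + (1/2 + (1/2)i)|100⟩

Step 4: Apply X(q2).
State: 1/√2|001⟩ + (1/2 + (1/2)i)|101⟩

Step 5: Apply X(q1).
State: 1/√2|011⟩ + (1/2 + (1/2)i)|111⟩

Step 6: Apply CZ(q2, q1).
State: -1/√2|011⟩ + (-1/2 - (1/2)i)|111⟩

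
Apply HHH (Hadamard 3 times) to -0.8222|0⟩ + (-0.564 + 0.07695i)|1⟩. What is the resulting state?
(-0.9802 + 0.05441i)|0⟩ + (-0.1826 - 0.05441i)|1⟩

H² = I, so H^3 = H: a single Hadamard. With (a, b) = (-0.8222, (-0.564 + 0.07695i)), H gives ((a + b)/√2, (a − b)/√2) = ((-0.9802 + 0.05441i), (-0.1826 - 0.05441i)).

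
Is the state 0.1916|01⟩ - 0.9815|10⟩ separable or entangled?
Entangled

Writing the state as a|00⟩ + b|01⟩ + c|10⟩ + d|11⟩, it is a product state iff ad − bc = 0.
Here (a, b, c, d) = (0, 0.1916, -0.9815, 0): ad − bc = (0)(0) − (0.1916)(-0.9815) = 0.1881 ≠ 0, so the state is entangled.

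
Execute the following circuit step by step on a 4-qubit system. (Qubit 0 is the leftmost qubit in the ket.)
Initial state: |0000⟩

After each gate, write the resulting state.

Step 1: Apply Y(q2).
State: i|0010⟩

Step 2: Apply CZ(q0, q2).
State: i|0010⟩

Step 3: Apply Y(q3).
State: -|0011⟩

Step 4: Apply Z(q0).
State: -|0011⟩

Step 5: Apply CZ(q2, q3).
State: |0011⟩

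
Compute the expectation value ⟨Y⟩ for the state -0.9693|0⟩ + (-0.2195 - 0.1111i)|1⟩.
0.2154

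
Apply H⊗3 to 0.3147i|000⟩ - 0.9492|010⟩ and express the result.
(-0.3356 + 0.1113i)|000⟩ + (-0.3356 + 0.1113i)|001⟩ + (0.3356 + 0.1113i)|010⟩ + (0.3356 + 0.1113i)|011⟩ + (-0.3356 + 0.1113i)|100⟩ + (-0.3356 + 0.1113i)|101⟩ + (0.3356 + 0.1113i)|110⟩ + (0.3356 + 0.1113i)|111⟩

H⊗3 gives amp(|y⟩) = (1/2√2) Σ_x (−1)^(x·y) amp(|x⟩), where x·y is the number of positions in which both x and y have a 1.
|000⟩: (0.3147i - 0.9492)/(2√2) = (-0.3356 + 0.1113i)
|001⟩: (0.3147i - 0.9492)/(2√2) = (-0.3356 + 0.1113i)
|010⟩: (0.3147i + 0.9492)/(2√2) = (0.3356 + 0.1113i)
|011⟩: (0.3147i + 0.9492)/(2√2) = (0.3356 + 0.1113i)
|100⟩: (0.3147i - 0.9492)/(2√2) = (-0.3356 + 0.1113i)
|101⟩: (0.3147i - 0.9492)/(2√2) = (-0.3356 + 0.1113i)
|110⟩: (0.3147i + 0.9492)/(2√2) = (0.3356 + 0.1113i)
|111⟩: (0.3147i + 0.9492)/(2√2) = (0.3356 + 0.1113i)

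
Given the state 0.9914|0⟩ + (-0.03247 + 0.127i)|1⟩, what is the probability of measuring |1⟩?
0.01718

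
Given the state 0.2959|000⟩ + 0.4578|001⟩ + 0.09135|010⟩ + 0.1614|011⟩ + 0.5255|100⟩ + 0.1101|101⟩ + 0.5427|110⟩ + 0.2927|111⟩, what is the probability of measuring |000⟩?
0.08756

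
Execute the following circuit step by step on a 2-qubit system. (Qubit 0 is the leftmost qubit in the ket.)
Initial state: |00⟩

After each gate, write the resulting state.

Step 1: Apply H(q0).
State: 1/√2|00⟩ + 1/√2|10⟩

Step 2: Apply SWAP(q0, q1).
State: 1/√2|00⟩ + 1/√2|01⟩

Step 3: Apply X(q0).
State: 1/√2|10⟩ + 1/√2|11⟩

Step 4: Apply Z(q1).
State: 1/√2|10⟩ - 1/√2|11⟩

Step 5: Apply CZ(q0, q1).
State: 1/√2|10⟩ + 1/√2|11⟩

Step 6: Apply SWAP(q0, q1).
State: 1/√2|01⟩ + 1/√2|11⟩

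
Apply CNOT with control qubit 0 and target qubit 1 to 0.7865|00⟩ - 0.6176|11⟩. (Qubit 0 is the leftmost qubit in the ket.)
0.7865|00⟩ - 0.6176|10⟩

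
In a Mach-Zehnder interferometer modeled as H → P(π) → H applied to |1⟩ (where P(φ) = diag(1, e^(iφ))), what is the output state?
|0⟩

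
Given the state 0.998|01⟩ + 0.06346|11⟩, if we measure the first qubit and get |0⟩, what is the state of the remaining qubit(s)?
|1⟩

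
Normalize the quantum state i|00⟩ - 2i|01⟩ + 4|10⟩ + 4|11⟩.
0.1644i|00⟩ - 0.3288i|01⟩ + 0.6576|10⟩ + 0.6576|11⟩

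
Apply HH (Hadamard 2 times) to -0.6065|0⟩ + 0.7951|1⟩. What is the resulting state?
-0.6065|0⟩ + 0.7951|1⟩

H² = I, so an even number of Hadamards cancels: H^2 = I and the state is unchanged.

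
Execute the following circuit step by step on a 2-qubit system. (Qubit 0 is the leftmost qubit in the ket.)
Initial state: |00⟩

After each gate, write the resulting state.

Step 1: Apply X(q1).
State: |01⟩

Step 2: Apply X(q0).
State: |11⟩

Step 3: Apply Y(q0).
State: -i|01⟩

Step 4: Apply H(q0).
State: -(1/√2)i|01⟩ - (1/√2)i|11⟩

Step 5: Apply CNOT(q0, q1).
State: -(1/√2)i|01⟩ - (1/√2)i|10⟩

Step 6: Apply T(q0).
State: -(1/√2)i|01⟩ + (1/2 - (1/2)i)|10⟩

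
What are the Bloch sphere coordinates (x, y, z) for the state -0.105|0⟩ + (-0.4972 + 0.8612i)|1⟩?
(0.1044, -0.1809, -0.9778)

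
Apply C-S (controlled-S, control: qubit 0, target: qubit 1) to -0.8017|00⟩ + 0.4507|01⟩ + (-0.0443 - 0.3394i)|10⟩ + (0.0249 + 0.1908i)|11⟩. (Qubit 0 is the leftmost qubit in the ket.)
-0.8017|00⟩ + 0.4507|01⟩ + (-0.0443 - 0.3394i)|10⟩ + (-0.1908 + 0.0249i)|11⟩

C-S leaves the control-|0⟩ kets |00⟩, |01⟩ unchanged and applies S to qubit 1 on the control-|1⟩ pair (|10⟩, |11⟩).
S = [[1, 0], [0, i]].
With a = amp(|10⟩) = (-0.0443 - 0.3394i) and b = amp(|11⟩) = (0.0249 + 0.1908i):
new amp(|10⟩) = (1)·a = (-0.0443 - 0.3394i)
new amp(|11⟩) = (i)·b = (-0.1908 + 0.0249i)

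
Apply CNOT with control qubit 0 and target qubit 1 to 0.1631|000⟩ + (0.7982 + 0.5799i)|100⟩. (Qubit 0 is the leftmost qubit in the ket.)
0.1631|000⟩ + (0.7982 + 0.5799i)|110⟩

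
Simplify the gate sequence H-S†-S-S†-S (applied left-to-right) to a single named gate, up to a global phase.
H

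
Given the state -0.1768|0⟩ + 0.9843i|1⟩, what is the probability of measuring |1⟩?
0.9688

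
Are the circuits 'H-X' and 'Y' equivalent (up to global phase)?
No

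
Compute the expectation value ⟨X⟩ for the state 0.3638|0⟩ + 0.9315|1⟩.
0.6778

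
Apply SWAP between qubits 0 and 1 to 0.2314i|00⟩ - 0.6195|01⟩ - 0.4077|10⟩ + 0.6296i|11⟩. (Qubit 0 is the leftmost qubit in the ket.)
0.2314i|00⟩ - 0.4077|01⟩ - 0.6195|10⟩ + 0.6296i|11⟩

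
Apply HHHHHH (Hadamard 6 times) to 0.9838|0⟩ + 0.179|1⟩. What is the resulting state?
0.9838|0⟩ + 0.179|1⟩

H² = I, so an even number of Hadamards cancels: H^6 = I and the state is unchanged.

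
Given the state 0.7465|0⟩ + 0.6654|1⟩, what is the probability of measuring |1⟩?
0.4428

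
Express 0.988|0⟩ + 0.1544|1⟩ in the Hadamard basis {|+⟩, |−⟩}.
0.8078|+⟩ + 0.5894|−⟩

With |ψ⟩ = α|0⟩ + β|1⟩, the Hadamard-basis coefficients are ⟨+|ψ⟩ = (α + β)/√2 and ⟨−|ψ⟩ = (α − β)/√2.
Here α = 0.988, β = 0.1544: (α + β)/√2 = 0.8078, (α − β)/√2 = 0.5894.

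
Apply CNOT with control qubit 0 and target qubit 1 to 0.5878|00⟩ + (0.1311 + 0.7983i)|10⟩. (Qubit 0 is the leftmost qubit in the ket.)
0.5878|00⟩ + (0.1311 + 0.7983i)|11⟩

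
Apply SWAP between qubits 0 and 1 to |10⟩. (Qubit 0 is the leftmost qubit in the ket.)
|01⟩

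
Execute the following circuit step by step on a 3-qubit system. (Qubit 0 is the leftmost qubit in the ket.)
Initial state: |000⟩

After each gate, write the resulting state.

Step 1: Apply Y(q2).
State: i|001⟩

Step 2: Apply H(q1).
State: (1/√2)i|001⟩ + (1/√2)i|011⟩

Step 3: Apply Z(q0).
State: (1/√2)i|001⟩ + (1/√2)i|011⟩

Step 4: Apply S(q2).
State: -1/√2|001⟩ - 1/√2|011⟩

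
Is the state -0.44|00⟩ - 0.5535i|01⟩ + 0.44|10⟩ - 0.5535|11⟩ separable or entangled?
Entangled

Writing the state as a|00⟩ + b|01⟩ + c|10⟩ + d|11⟩, it is a product state iff ad − bc = 0.
Here (a, b, c, d) = (-0.44, -0.5535i, 0.44, -0.5535): ad − bc = (-0.44)(-0.5535) − (-0.5535i)(0.44) = (0.2435 + 0.2435i) ≠ 0, so the state is entangled.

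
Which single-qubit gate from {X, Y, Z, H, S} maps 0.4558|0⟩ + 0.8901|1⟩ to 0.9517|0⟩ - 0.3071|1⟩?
H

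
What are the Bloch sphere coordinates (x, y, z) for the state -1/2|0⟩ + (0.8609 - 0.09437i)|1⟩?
(-0.8609, 0.09437, -0.5001)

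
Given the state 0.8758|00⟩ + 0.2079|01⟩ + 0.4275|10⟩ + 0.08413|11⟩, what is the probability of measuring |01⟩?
0.04322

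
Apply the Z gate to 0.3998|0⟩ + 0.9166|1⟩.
0.3998|0⟩ - 0.9166|1⟩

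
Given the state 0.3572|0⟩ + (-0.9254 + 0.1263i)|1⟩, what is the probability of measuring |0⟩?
0.1276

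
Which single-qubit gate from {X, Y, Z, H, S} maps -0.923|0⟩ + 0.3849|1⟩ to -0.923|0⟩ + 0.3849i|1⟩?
S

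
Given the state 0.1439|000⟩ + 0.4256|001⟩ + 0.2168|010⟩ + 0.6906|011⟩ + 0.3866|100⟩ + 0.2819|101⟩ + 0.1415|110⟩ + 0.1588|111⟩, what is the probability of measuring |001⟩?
0.1811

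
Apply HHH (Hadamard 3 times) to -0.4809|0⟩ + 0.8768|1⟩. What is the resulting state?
0.2799|0⟩ - 0.96|1⟩

H² = I, so H^3 = H: a single Hadamard. With (a, b) = (-0.4809, 0.8768), H gives ((a + b)/√2, (a − b)/√2) = (0.2799, -0.96).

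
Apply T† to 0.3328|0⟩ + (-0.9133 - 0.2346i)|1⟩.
0.3328|0⟩ + (-0.8117 + 0.4799i)|1⟩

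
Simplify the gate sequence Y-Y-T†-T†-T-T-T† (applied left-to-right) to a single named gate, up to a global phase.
T†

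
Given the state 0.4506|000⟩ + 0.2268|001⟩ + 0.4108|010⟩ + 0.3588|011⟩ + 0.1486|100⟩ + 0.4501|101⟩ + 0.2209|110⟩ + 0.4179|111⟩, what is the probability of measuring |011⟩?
0.1287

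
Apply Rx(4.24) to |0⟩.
-0.522|0⟩ - 0.8529i|1⟩

Rx(4.24) = [[cos(θ/2), −i·sin(θ/2)], [−i·sin(θ/2), cos(θ/2)]]; θ = 4.24, cos(θ/2) ≈ -0.522008, sin(θ/2) ≈ 0.85294.
With a = amp(|0⟩) = 1 and b = amp(|1⟩) = 0:
new amp(|0⟩) = (-0.522008)·a + (-0.85294i)·b = -0.522
new amp(|1⟩) = (-0.85294i)·a + (-0.522008)·b = -0.8529i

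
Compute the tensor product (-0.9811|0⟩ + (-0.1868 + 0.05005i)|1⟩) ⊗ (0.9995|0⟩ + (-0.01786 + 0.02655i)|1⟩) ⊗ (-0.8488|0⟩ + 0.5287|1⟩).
0.8323|000⟩ - 0.5184|001⟩ + (-0.01487 + 0.02211i)|010⟩ + (0.009264 - 0.01377i)|011⟩ + (0.1585 - 0.04246i)|100⟩ + (-0.09871 + 0.02645i)|101⟩ + (-0.001704 + 0.004968i)|110⟩ + (0.001061 - 0.003095i)|111⟩

amp(|b₁b₂…⟩) = product of the factor amplitudes for bits b₁, b₂, …; only kets whose every factor amplitude is nonzero survive.
|000⟩: (-0.9811)(0.9995)(-0.8488) = 0.8323
|001⟩: (-0.9811)(0.9995)(0.5287) = -0.5184
|010⟩: (-0.9811)(-0.01786 + 0.02655i)(-0.8488) = (-0.01487 + 0.02211i)
|011⟩: (-0.9811)(-0.01786 + 0.02655i)(0.5287) = (0.009264 - 0.01377i)
|100⟩: (-0.1868 + 0.05005i)(0.9995)(-0.8488) = (0.1585 - 0.04246i)
|101⟩: (-0.1868 + 0.05005i)(0.9995)(0.5287) = (-0.09871 + 0.02645i)
|110⟩: (-0.1868 + 0.05005i)(-0.01786 + 0.02655i)(-0.8488) = (-0.001704 + 0.004968i)
|111⟩: (-0.1868 + 0.05005i)(-0.01786 + 0.02655i)(0.5287) = (0.001061 - 0.003095i)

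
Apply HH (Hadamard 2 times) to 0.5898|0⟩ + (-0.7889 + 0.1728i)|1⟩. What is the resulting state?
0.5898|0⟩ + (-0.7889 + 0.1728i)|1⟩

H² = I, so an even number of Hadamards cancels: H^2 = I and the state is unchanged.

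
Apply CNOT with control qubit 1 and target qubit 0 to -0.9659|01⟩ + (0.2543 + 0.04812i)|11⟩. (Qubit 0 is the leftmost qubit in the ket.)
(0.2543 + 0.04812i)|01⟩ - 0.9659|11⟩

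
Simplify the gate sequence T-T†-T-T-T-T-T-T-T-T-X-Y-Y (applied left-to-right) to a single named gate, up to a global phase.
X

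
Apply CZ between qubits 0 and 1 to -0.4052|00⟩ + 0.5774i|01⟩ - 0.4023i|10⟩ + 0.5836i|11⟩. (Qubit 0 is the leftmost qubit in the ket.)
-0.4052|00⟩ + 0.5774i|01⟩ - 0.4023i|10⟩ - 0.5836i|11⟩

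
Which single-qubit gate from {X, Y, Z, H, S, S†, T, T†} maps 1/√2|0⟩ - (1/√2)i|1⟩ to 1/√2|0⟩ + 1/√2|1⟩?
S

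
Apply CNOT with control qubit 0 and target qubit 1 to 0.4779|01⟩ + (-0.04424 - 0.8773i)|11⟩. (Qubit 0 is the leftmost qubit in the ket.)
0.4779|01⟩ + (-0.04424 - 0.8773i)|10⟩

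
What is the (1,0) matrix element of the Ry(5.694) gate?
0.2904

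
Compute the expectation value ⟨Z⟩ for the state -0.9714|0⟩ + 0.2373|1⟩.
0.8873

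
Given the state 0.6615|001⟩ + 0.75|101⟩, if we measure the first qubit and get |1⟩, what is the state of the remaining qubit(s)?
|01⟩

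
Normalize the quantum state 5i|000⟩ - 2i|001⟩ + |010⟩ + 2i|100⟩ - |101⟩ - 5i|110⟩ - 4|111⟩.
0.5735i|000⟩ - 0.2294i|001⟩ + 0.1147|010⟩ + 0.2294i|100⟩ - 0.1147|101⟩ - 0.5735i|110⟩ - 0.4588|111⟩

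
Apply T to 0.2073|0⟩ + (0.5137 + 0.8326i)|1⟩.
0.2073|0⟩ + (-0.2255 + 0.952i)|1⟩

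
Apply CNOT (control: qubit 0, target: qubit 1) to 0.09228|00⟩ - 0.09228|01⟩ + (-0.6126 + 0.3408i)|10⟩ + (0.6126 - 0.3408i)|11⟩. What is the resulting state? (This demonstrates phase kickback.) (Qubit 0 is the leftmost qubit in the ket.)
0.09228|00⟩ - 0.09228|01⟩ + (0.6126 - 0.3408i)|10⟩ + (-0.6126 + 0.3408i)|11⟩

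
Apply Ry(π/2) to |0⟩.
1/√2|0⟩ + 1/√2|1⟩

Ry(π/2) = [[cos(θ/2), −sin(θ/2)], [sin(θ/2), cos(θ/2)]]; θ = π/2, cos(θ/2) ≈ 0.707107, sin(θ/2) ≈ 0.707107.
With a = amp(|0⟩) = 1 and b = amp(|1⟩) = 0:
new amp(|0⟩) = (0.707107)·a + (-0.707107)·b = 1/√2
new amp(|1⟩) = (0.707107)·a + (0.707107)·b = 1/√2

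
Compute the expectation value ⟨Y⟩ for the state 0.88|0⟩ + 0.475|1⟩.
0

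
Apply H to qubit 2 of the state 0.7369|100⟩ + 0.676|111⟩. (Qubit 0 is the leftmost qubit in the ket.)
0.5211|100⟩ + 0.5211|101⟩ + 0.478|110⟩ - 0.478|111⟩

H on qubit 2 mixes each pair of kets that differ only in qubit 2: amplitudes (a, b) of (|…0…⟩, |…1…⟩) become ((a + b)/√2, (a − b)/√2). Kets absent from the input have amplitude 0.
(|100⟩, |101⟩): (a, b) = (0.7369, 0) → (0.5211, 0.5211)
(|110⟩, |111⟩): (a, b) = (0, 0.676) → (0.478, -0.478)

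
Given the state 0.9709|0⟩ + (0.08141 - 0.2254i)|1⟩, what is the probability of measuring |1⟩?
0.05743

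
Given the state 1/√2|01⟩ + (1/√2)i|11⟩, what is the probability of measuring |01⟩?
1/2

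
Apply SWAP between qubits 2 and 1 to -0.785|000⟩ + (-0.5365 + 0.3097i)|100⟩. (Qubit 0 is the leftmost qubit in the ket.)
-0.785|000⟩ + (-0.5365 + 0.3097i)|100⟩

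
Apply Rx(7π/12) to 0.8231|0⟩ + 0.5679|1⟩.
(0.5011 - 0.4505i)|0⟩ + (0.3457 - 0.653i)|1⟩

Rx(7π/12) = [[cos(θ/2), −i·sin(θ/2)], [−i·sin(θ/2), cos(θ/2)]]; θ = 7π/12, cos(θ/2) ≈ 0.608761, sin(θ/2) ≈ 0.793353.
With a = amp(|0⟩) = 0.8231 and b = amp(|1⟩) = 0.5679:
new amp(|0⟩) = (0.608761)·a + (-0.793353i)·b = (0.5011 - 0.4505i)
new amp(|1⟩) = (-0.793353i)·a + (0.608761)·b = (0.3457 - 0.653i)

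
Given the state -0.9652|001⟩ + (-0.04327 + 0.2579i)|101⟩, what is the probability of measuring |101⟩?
0.06838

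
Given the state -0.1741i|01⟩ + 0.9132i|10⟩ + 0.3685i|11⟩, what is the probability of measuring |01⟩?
0.03031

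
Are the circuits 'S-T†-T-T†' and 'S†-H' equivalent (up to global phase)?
No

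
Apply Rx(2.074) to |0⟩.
0.5088|0⟩ - 0.8609i|1⟩

Rx(2.074) = [[cos(θ/2), −i·sin(θ/2)], [−i·sin(θ/2), cos(θ/2)]]; θ = 2.074, cos(θ/2) ≈ 0.508805, sin(θ/2) ≈ 0.860882.
With a = amp(|0⟩) = 1 and b = amp(|1⟩) = 0:
new amp(|0⟩) = (0.508805)·a + (-0.860882i)·b = 0.5088
new amp(|1⟩) = (-0.860882i)·a + (0.508805)·b = -0.8609i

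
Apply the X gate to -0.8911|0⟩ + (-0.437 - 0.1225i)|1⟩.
(-0.437 - 0.1225i)|0⟩ - 0.8911|1⟩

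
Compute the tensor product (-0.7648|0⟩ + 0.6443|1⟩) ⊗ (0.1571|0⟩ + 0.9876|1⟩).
-0.1202|00⟩ - 0.7553|01⟩ + 0.1012|10⟩ + 0.6363|11⟩

amp(|b₁b₂…⟩) = product of the factor amplitudes for bits b₁, b₂, …; only kets whose every factor amplitude is nonzero survive.
|00⟩: (-0.7648)(0.1571) = -0.1202
|01⟩: (-0.7648)(0.9876) = -0.7553
|10⟩: (0.6443)(0.1571) = 0.1012
|11⟩: (0.6443)(0.9876) = 0.6363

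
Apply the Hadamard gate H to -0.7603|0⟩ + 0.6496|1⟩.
-0.07828|0⟩ - 0.9969|1⟩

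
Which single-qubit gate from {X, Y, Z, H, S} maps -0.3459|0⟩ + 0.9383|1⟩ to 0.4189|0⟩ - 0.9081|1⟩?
H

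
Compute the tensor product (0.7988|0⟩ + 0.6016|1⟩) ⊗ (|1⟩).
0.7988|01⟩ + 0.6016|11⟩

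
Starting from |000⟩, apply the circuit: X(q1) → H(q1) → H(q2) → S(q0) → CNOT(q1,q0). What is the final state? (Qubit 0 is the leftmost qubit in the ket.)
1/2|000⟩ + 1/2|001⟩ - 1/2|110⟩ - 1/2|111⟩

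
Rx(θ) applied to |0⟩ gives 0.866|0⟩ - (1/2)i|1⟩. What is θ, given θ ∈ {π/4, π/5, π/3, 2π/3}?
π/3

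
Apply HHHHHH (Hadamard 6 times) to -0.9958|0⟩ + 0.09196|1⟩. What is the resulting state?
-0.9958|0⟩ + 0.09196|1⟩

H² = I, so an even number of Hadamards cancels: H^6 = I and the state is unchanged.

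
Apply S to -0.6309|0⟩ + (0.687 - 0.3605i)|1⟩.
-0.6309|0⟩ + (0.3605 + 0.687i)|1⟩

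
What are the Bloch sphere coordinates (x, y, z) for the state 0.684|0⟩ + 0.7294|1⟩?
(0.9978, 0, -0.06417)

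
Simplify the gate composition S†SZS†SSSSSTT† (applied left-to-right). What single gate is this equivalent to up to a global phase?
Z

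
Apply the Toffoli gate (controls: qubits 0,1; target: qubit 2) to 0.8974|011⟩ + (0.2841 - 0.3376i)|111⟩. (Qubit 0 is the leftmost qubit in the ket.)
0.8974|011⟩ + (0.2841 - 0.3376i)|110⟩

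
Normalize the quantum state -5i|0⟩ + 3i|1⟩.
-0.8575i|0⟩ + 0.5145i|1⟩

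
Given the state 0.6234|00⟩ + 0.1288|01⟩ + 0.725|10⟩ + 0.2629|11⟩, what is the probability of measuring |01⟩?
0.01659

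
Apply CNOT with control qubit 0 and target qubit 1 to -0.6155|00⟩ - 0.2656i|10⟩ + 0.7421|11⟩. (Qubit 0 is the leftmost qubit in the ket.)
-0.6155|00⟩ + 0.7421|10⟩ - 0.2656i|11⟩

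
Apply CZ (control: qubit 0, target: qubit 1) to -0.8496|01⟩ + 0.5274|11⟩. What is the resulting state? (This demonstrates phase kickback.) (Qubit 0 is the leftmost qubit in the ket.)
-0.8496|01⟩ - 0.5274|11⟩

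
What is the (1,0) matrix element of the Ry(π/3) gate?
1/2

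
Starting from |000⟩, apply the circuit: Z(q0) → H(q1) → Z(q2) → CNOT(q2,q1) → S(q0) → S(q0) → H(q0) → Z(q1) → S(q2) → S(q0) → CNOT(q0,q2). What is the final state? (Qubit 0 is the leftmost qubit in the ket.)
1/2|000⟩ - 1/2|010⟩ + (1/2)i|101⟩ - (1/2)i|111⟩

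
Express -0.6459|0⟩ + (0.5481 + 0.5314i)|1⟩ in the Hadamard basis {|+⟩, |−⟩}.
(-0.06916 + 0.3758i)|+⟩ + (-0.8443 - 0.3758i)|−⟩

With |ψ⟩ = α|0⟩ + β|1⟩, the Hadamard-basis coefficients are ⟨+|ψ⟩ = (α + β)/√2 and ⟨−|ψ⟩ = (α − β)/√2.
Here α = -0.6459, β = (0.5481 + 0.5314i): (α + β)/√2 = (-0.06916 + 0.3758i), (α − β)/√2 = (-0.8443 - 0.3758i).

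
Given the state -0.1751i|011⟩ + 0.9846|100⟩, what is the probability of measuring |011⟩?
0.03066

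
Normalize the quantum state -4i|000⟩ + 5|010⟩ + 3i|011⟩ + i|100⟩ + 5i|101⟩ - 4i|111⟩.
-0.417i|000⟩ + 0.5213|010⟩ + 0.3128i|011⟩ + 0.1043i|100⟩ + 0.5213i|101⟩ - 0.417i|111⟩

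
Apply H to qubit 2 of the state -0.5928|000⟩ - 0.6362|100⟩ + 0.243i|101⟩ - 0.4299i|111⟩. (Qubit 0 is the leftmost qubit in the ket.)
-0.4192|000⟩ - 0.4192|001⟩ + (-0.4499 + 0.1718i)|100⟩ + (-0.4499 - 0.1718i)|101⟩ - 0.304i|110⟩ + 0.304i|111⟩

H on qubit 2 mixes each pair of kets that differ only in qubit 2: amplitudes (a, b) of (|…0…⟩, |…1…⟩) become ((a + b)/√2, (a − b)/√2). Kets absent from the input have amplitude 0.
(|000⟩, |001⟩): (a, b) = (-0.5928, 0) → (-0.4192, -0.4192)
(|100⟩, |101⟩): (a, b) = (-0.6362, 0.243i) → ((-0.4499 + 0.1718i), (-0.4499 - 0.1718i))
(|110⟩, |111⟩): (a, b) = (0, -0.4299i) → (-0.304i, 0.304i)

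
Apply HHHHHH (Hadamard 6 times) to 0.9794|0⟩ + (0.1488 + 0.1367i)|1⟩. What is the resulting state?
0.9794|0⟩ + (0.1488 + 0.1367i)|1⟩

H² = I, so an even number of Hadamards cancels: H^6 = I and the state is unchanged.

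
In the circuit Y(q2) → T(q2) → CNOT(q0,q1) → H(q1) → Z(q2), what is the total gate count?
5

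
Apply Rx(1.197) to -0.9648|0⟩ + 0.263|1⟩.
(-0.7971 - 0.1482i)|0⟩ + (0.2173 + 0.5436i)|1⟩

Rx(1.197) = [[cos(θ/2), −i·sin(θ/2)], [−i·sin(θ/2), cos(θ/2)]]; θ = 1.197, cos(θ/2) ≈ 0.826182, sin(θ/2) ≈ 0.563404.
With a = amp(|0⟩) = -0.9648 and b = amp(|1⟩) = 0.263:
new amp(|0⟩) = (0.826182)·a + (-0.563404i)·b = (-0.7971 - 0.1482i)
new amp(|1⟩) = (-0.563404i)·a + (0.826182)·b = (0.2173 + 0.5436i)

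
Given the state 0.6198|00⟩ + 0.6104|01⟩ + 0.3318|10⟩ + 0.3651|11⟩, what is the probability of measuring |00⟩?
0.3842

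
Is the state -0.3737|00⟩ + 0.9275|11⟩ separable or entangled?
Entangled

Writing the state as a|00⟩ + b|01⟩ + c|10⟩ + d|11⟩, it is a product state iff ad − bc = 0.
Here (a, b, c, d) = (-0.3737, 0, 0, 0.9275): ad − bc = (-0.3737)(0.9275) − (0)(0) = -0.3466 ≠ 0, so the state is entangled.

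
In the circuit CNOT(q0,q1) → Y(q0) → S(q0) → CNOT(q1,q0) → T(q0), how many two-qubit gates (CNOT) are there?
2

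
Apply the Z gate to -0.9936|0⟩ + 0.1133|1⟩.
-0.9936|0⟩ - 0.1133|1⟩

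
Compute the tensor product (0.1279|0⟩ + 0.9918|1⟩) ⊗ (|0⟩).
0.1279|00⟩ + 0.9918|10⟩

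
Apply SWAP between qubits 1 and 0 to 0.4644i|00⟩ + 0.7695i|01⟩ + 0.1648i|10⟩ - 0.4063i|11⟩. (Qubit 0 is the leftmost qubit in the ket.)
0.4644i|00⟩ + 0.1648i|01⟩ + 0.7695i|10⟩ - 0.4063i|11⟩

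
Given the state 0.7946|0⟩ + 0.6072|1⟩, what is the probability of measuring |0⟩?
0.6314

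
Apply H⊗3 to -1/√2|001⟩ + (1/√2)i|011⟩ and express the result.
(-0.25 + 0.25i)|000⟩ + (0.25 - 0.25i)|001⟩ + (-0.25 - 0.25i)|010⟩ + (0.25 + 0.25i)|011⟩ + (-0.25 + 0.25i)|100⟩ + (0.25 - 0.25i)|101⟩ + (-0.25 - 0.25i)|110⟩ + (0.25 + 0.25i)|111⟩

H⊗3 gives amp(|y⟩) = (1/2√2) Σ_x (−1)^(x·y) amp(|x⟩), where x·y is the number of positions in which both x and y have a 1.
|000⟩: (-1/√2 + (1/√2)i)/(2√2) = (-0.25 + 0.25i)
|001⟩: (1/√2 - (1/√2)i)/(2√2) = (0.25 - 0.25i)
|010⟩: (-1/√2 - (1/√2)i)/(2√2) = (-0.25 - 0.25i)
|011⟩: (1/√2 + (1/√2)i)/(2√2) = (0.25 + 0.25i)
|100⟩: (-1/√2 + (1/√2)i)/(2√2) = (-0.25 + 0.25i)
|101⟩: (1/√2 - (1/√2)i)/(2√2) = (0.25 - 0.25i)
|110⟩: (-1/√2 - (1/√2)i)/(2√2) = (-0.25 - 0.25i)
|111⟩: (1/√2 + (1/√2)i)/(2√2) = (0.25 + 0.25i)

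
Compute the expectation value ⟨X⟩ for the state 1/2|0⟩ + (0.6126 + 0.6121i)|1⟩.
0.6126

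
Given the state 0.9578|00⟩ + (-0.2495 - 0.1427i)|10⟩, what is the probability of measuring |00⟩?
0.9174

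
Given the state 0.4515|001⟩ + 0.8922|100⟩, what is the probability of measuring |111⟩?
0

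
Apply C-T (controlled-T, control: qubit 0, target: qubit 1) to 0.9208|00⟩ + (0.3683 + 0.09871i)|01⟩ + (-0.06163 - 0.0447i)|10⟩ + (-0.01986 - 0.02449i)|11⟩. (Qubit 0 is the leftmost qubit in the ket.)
0.9208|00⟩ + (0.3683 + 0.09871i)|01⟩ + (-0.06163 - 0.0447i)|10⟩ + (0.003274 - 0.03136i)|11⟩

C-T leaves the control-|0⟩ kets |00⟩, |01⟩ unchanged and applies T to qubit 1 on the control-|1⟩ pair (|10⟩, |11⟩).
T = [[1, 0], [0, (1/√2 + (1/√2)i)]].
With a = amp(|10⟩) = (-0.06163 - 0.0447i) and b = amp(|11⟩) = (-0.01986 - 0.02449i):
new amp(|10⟩) = (1)·a = (-0.06163 - 0.0447i)
new amp(|11⟩) = (1/√2 + (1/√2)i)·b = (0.003274 - 0.03136i)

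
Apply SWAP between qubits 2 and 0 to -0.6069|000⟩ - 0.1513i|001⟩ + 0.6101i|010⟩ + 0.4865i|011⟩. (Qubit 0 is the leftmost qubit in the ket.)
-0.6069|000⟩ + 0.6101i|010⟩ - 0.1513i|100⟩ + 0.4865i|110⟩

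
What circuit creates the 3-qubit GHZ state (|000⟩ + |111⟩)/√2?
H(q0) → CNOT(q0,q1) → CNOT(q0,q2)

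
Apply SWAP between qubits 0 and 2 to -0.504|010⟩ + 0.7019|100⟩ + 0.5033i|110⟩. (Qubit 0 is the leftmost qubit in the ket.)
0.7019|001⟩ - 0.504|010⟩ + 0.5033i|011⟩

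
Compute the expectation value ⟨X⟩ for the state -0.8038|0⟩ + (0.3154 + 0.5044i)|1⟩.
-0.507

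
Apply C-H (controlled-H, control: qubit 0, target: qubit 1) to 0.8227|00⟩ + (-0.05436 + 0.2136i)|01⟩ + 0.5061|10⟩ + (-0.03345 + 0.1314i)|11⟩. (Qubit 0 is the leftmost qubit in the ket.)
0.8227|00⟩ + (-0.05436 + 0.2136i)|01⟩ + (0.3342 + 0.09291i)|10⟩ + (0.3815 - 0.09291i)|11⟩

C-H leaves the control-|0⟩ kets |00⟩, |01⟩ unchanged and applies H to qubit 1 on the control-|1⟩ pair (|10⟩, |11⟩).
H = [[1/√2, 1/√2], [1/√2, -1/√2]].
With a = amp(|10⟩) = 0.5061 and b = amp(|11⟩) = (-0.03345 + 0.1314i):
new amp(|10⟩) = (1/√2)·a + (1/√2)·b = (0.3342 + 0.09291i)
new amp(|11⟩) = (1/√2)·a + (-1/√2)·b = (0.3815 - 0.09291i)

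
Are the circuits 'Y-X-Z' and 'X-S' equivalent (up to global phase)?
No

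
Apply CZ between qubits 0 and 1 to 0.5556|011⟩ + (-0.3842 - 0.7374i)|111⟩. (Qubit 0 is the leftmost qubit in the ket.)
0.5556|011⟩ + (0.3842 + 0.7374i)|111⟩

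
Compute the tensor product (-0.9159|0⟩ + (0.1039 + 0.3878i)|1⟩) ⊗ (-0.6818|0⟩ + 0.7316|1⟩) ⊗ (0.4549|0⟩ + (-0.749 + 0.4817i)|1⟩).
0.2841|000⟩ + (-0.4677 + 0.3008i)|001⟩ - 0.3048|010⟩ + (0.5019 - 0.3228i)|011⟩ + (-0.03222 - 0.1203i)|100⟩ + (0.1804 + 0.1639i)|101⟩ + (0.03458 + 0.1291i)|110⟩ + (-0.1936 - 0.1759i)|111⟩

amp(|b₁b₂…⟩) = product of the factor amplitudes for bits b₁, b₂, …; only kets whose every factor amplitude is nonzero survive.
|000⟩: (-0.9159)(-0.6818)(0.4549) = 0.2841
|001⟩: (-0.9159)(-0.6818)(-0.749 + 0.4817i) = (-0.4677 + 0.3008i)
|010⟩: (-0.9159)(0.7316)(0.4549) = -0.3048
|011⟩: (-0.9159)(0.7316)(-0.749 + 0.4817i) = (0.5019 - 0.3228i)
|100⟩: (0.1039 + 0.3878i)(-0.6818)(0.4549) = (-0.03222 - 0.1203i)
|101⟩: (0.1039 + 0.3878i)(-0.6818)(-0.749 + 0.4817i) = (0.1804 + 0.1639i)
|110⟩: (0.1039 + 0.3878i)(0.7316)(0.4549) = (0.03458 + 0.1291i)
|111⟩: (0.1039 + 0.3878i)(0.7316)(-0.749 + 0.4817i) = (-0.1936 - 0.1759i)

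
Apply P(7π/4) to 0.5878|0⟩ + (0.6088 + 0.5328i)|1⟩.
0.5878|0⟩ + (0.8072 - 0.05374i)|1⟩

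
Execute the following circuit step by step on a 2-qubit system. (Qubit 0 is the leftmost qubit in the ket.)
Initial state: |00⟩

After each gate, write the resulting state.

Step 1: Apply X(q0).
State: |10⟩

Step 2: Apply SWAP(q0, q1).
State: |01⟩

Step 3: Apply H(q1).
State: 1/√2|00⟩ - 1/√2|01⟩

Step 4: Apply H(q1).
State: |01⟩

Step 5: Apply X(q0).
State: |11⟩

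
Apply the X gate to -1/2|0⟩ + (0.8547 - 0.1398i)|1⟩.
(0.8547 - 0.1398i)|0⟩ - 1/2|1⟩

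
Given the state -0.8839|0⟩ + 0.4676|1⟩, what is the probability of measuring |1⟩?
0.2186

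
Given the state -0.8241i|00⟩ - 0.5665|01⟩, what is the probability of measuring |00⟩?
0.6791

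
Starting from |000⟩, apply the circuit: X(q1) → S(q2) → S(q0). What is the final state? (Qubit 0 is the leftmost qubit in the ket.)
|010⟩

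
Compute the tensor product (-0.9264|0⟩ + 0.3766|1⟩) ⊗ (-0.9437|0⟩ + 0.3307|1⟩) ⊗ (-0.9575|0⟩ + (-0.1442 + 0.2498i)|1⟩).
-0.8371|000⟩ + (-0.1261 + 0.2184i)|001⟩ + 0.2933|010⟩ + (0.04418 - 0.07653i)|011⟩ + 0.3403|100⟩ + (0.05125 - 0.08878i)|101⟩ - 0.1192|110⟩ + (-0.01796 + 0.03111i)|111⟩

amp(|b₁b₂…⟩) = product of the factor amplitudes for bits b₁, b₂, …; only kets whose every factor amplitude is nonzero survive.
|000⟩: (-0.9264)(-0.9437)(-0.9575) = -0.8371
|001⟩: (-0.9264)(-0.9437)(-0.1442 + 0.2498i) = (-0.1261 + 0.2184i)
|010⟩: (-0.9264)(0.3307)(-0.9575) = 0.2933
|011⟩: (-0.9264)(0.3307)(-0.1442 + 0.2498i) = (0.04418 - 0.07653i)
|100⟩: (0.3766)(-0.9437)(-0.9575) = 0.3403
|101⟩: (0.3766)(-0.9437)(-0.1442 + 0.2498i) = (0.05125 - 0.08878i)
|110⟩: (0.3766)(0.3307)(-0.9575) = -0.1192
|111⟩: (0.3766)(0.3307)(-0.1442 + 0.2498i) = (-0.01796 + 0.03111i)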